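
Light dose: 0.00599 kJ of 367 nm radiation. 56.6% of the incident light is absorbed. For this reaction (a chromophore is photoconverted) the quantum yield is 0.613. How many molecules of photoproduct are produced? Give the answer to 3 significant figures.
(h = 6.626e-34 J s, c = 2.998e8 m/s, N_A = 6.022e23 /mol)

3.84e18 molecules

Photon energy at 367 nm: hc/λ = (6.626e-34)(2.998e8)/(367e-9) = 5.413e-19 J.
Incident energy: 0.00599 kJ = 5.99 J.
Photons incident: 5.99 / 5.413e-19 = 1.107e19, i.e. 1.107e19/6.022e23 = 1.838e-5 mol.
Photons absorbed: 0.566 × 1.838e-5 = 1.040e-5 mol.
Product: Φ × n_abs = 0.613 × 1.040e-5 = 6.375e-6 mol.
As a count: 6.375e-6 × 6.022e23 = 3.84e18.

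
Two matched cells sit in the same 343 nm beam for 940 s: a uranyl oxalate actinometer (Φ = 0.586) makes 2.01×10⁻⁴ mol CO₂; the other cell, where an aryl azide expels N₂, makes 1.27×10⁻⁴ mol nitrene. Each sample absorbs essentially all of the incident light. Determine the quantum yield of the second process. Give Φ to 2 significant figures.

Photons absorbed by the actinometer: 2.01×10⁻⁴ / 0.586 = 3.430×10⁻⁴ mol.
Φ(unknown) = 1.27×10⁻⁴ / 3.430×10⁻⁴ = 0.37.

Φ = 0.37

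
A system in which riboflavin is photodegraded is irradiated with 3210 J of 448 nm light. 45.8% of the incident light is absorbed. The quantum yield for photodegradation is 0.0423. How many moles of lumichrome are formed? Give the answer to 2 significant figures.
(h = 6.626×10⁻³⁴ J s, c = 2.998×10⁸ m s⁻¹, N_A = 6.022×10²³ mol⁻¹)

Photon energy at 448 nm: hc/λ = (6.626×10⁻³⁴)(2.998×10⁸)/(448×10⁻⁹) = 4.434×10⁻¹⁹ J.
Photons incident: 3210 / 4.434×10⁻¹⁹ = 7.240×10²¹, i.e. 7.240×10²¹/6.022×10²³ = 0.01202 mol.
Photons absorbed: 0.458 × 0.01202 = 0.005505 mol.
Product: Φ × n_abs = 0.0423 × 0.005505 = 2.329×10⁻⁴ mol.

2.3×10⁻⁴ mol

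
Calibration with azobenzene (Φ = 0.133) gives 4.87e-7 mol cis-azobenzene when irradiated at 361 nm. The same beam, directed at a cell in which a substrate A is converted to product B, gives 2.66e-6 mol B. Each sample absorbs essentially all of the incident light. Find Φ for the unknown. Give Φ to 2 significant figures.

Photons absorbed by the actinometer: 4.87e-7 / 0.133 = 3.662e-6 mol.
Φ(unknown) = 2.66e-6 / 3.662e-6 = 0.73.

Φ = 0.73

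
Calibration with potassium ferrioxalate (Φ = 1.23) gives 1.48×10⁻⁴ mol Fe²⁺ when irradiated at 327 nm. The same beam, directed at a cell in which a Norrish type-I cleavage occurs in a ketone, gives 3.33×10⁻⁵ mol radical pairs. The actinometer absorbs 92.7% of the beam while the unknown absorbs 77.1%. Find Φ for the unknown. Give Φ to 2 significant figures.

Φ = 0.33

Photons absorbed by the actinometer: 1.48×10⁻⁴ / 1.23 = 1.203×10⁻⁴ mol.
Incident flux: 1.203×10⁻⁴ / 0.927 = 1.298×10⁻⁴ einstein.
Absorbed by unknown: 0.771 × 1.298×10⁻⁴ = 1.001×10⁻⁴ mol.
Φ(unknown) = 3.33×10⁻⁵ / 1.001×10⁻⁴ = 0.33.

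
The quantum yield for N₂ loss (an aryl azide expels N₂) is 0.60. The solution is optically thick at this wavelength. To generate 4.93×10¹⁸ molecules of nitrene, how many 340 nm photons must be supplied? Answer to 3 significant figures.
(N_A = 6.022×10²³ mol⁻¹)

Product: 4.93×10¹⁸ / 6.022×10²³ = 8.187×10⁻⁶ mol.
Photons that must be absorbed: 8.187×10⁻⁶ / 0.60 = 1.365×10⁻⁵ mol.
Photon count: 1.365×10⁻⁵ × 6.022×10²³ = 8.22×10¹⁸.

8.22×10¹⁸ photons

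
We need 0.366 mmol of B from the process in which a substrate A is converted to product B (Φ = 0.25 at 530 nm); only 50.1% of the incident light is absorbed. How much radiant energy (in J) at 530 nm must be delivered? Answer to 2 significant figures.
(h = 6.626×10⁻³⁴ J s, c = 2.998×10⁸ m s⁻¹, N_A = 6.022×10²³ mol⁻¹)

660 J

Product: 0.366 mmol = 3.66×10⁻⁴ mol.
Photons that must be absorbed: 3.66×10⁻⁴ / 0.25 = 0.001464 mol.
Incident photons needed: 0.001464 / 0.501 = 0.002922 mol.
Photon energy: hc/λ = 3.748×10⁻¹⁹ J; per mole, 2.257×10⁵ J mol⁻¹.
Energy required: 0.002922 × 2.257×10⁵ = 660 J.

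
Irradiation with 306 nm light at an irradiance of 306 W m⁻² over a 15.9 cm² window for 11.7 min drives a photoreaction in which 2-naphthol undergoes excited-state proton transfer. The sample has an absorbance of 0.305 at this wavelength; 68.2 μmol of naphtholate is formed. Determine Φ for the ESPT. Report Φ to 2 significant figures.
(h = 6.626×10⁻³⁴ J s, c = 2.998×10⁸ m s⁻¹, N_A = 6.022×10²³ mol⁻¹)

Φ = 0.15

Product: 68.2 μmol = 6.82×10⁻⁵ mol.
Photon energy at 306 nm: hc/λ = (6.626×10⁻³⁴)(2.998×10⁸)/(306×10⁻⁹) = 6.492×10⁻¹⁹ J.
Energy delivered: (306 W m⁻²)(15.9×10⁻⁴ m²)(702 s) = 341.6 J.
Photons incident: 341.6 / 6.492×10⁻¹⁹ = 5.262×10²⁰, i.e. 5.262×10²⁰/6.022×10²³ = 8.738×10⁻⁴ mol.
Fraction absorbed: 1 − 10^(−0.305) = 0.5045.
Photons absorbed: 0.5045 × 8.738×10⁻⁴ = 4.408×10⁻⁴ mol.
Φ = 6.82×10⁻⁵ mol / 4.408×10⁻⁴ mol photons = 0.15.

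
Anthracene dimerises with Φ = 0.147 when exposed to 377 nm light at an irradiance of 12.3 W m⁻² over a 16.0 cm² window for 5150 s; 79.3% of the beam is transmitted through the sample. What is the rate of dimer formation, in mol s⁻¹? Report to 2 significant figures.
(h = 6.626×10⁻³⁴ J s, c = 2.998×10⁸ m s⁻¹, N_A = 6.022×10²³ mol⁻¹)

1.9×10⁻⁹ mol s⁻¹

Photon energy at 377 nm: hc/λ = (6.626×10⁻³⁴)(2.998×10⁸)/(377×10⁻⁹) = 5.269×10⁻¹⁹ J.
Energy delivered: (12.3 W m⁻²)(16.0×10⁻⁴ m²)(5150 s) = 101.4 J.
Photons incident: 101.4 / 5.269×10⁻¹⁹ = 1.924×10²⁰, i.e. 1.924×10²⁰/6.022×10²³ = 3.195×10⁻⁴ mol.
Fraction absorbed: 1 − 79.3/100 = 0.2070.
Photons absorbed: 0.2070 × 3.195×10⁻⁴ = 6.614×10⁻⁵ mol.
Product formed: 0.147 × 6.614×10⁻⁵ = 9.723×10⁻⁶ mol.
Rate: 9.723×10⁻⁶ / 5150 s = 1.9×10⁻⁹ mol s⁻¹.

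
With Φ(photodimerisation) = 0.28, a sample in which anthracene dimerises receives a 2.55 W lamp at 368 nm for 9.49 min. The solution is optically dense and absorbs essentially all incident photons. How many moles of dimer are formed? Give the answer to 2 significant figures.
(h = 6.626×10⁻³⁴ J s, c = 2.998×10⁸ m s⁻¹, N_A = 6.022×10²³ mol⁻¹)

0.0013 mol

Photon energy at 368 nm: hc/λ = (6.626×10⁻³⁴)(2.998×10⁸)/(368×10⁻⁹) = 5.398×10⁻¹⁹ J.
Energy delivered: (2.55 W)(569.4 s) = 1452 J.
Photons incident: 1452 / 5.398×10⁻¹⁹ = 2.690×10²¹, i.e. 2.690×10²¹/6.022×10²³ = 0.004467 mol.
Product: Φ × n_abs = 0.28 × 0.004467 = 0.001251 mol.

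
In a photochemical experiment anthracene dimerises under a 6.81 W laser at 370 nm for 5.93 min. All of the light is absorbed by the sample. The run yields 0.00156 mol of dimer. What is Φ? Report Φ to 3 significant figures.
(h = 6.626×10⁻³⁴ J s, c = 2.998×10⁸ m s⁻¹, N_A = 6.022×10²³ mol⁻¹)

Φ = 0.208

Photon energy at 370 nm: hc/λ = (6.626×10⁻³⁴)(2.998×10⁸)/(370×10⁻⁹) = 5.369×10⁻¹⁹ J.
Energy delivered: (6.81 W)(355.8 s) = 2423 J.
Photons incident: 2423 / 5.369×10⁻¹⁹ = 4.513×10²¹, i.e. 4.513×10²¹/6.022×10²³ = 0.007494 mol.
Φ = 0.00156 mol / 0.007494 mol photons = 0.208.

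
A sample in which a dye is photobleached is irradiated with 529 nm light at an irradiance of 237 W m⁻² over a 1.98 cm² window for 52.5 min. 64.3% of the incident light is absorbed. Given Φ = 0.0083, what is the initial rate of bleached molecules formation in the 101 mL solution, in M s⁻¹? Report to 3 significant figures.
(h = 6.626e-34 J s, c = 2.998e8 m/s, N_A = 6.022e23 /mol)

Photon energy at 529 nm: hc/λ = (6.626e-34)(2.998e8)/(529e-9) = 3.755e-19 J.
Energy delivered: (237 W m⁻²)(1.98e-4 m²)(3150 s) = 147.8 J.
Photons incident: 147.8 / 3.755e-19 = 3.936e20, i.e. 3.936e20/6.022e23 = 6.536e-4 mol.
Photons absorbed: 0.643 × 6.536e-4 = 4.203e-4 mol.
Product formed: 0.0083 × 4.203e-4 = 3.488e-6 mol.
Rate: 3.488e-6 mol / (3150 s × 0.101 L) = 1.10e-8 M s⁻¹.

1.10e-8 M s⁻¹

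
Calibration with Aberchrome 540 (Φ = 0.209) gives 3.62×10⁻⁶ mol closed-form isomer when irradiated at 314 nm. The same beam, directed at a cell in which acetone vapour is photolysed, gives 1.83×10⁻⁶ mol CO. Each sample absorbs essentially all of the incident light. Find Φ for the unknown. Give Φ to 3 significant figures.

Φ = 0.106

Photons absorbed by the actinometer: 3.62×10⁻⁶ / 0.209 = 1.732×10⁻⁵ mol.
Φ(unknown) = 1.83×10⁻⁶ / 1.732×10⁻⁵ = 0.106.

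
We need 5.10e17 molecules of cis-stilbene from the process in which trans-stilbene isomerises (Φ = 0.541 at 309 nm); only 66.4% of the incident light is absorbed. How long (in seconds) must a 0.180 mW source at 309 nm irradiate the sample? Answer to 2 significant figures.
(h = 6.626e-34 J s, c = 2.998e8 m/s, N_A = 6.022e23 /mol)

Product: 5.10e17 / 6.022e23 = 8.469e-7 mol.
Photons that must be absorbed: 8.469e-7 / 0.541 = 1.565e-6 mol.
Incident photons needed: 1.565e-6 / 0.664 = 2.357e-6 mol.
Photon energy: hc/λ = 6.429e-19 J; per mole, 3.872e5 J mol⁻¹.
Energy required: 2.357e-6 × 3.872e5 = 0.9126 J.
Time: 0.9126 J / 0.00018 W = 5100 s.

t ≈ 5100 s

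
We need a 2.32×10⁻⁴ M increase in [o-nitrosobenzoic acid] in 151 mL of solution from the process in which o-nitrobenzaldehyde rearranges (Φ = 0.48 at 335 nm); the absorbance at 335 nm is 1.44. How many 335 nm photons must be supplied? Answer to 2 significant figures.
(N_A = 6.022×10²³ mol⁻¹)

4.6×10¹⁹ photons

Product: (2.32×10⁻⁴ M)(0.151 L) = 3.503×10⁻⁵ mol.
Photons that must be absorbed: 3.503×10⁻⁵ / 0.48 = 7.298×10⁻⁵ mol.
Fraction absorbed: 1 − 10^(−1.44) = 0.9637.
Incident photons needed: 7.298×10⁻⁵ / 0.9637 = 7.573×10⁻⁵ mol.
Photon count: 7.573×10⁻⁵ × 6.022×10²³ = 4.6×10¹⁹.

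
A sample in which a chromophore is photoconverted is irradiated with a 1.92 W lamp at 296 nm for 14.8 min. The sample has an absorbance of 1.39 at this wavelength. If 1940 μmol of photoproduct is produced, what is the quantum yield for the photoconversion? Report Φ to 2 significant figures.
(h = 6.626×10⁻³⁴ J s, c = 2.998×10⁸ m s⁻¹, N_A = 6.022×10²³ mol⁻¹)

Product: 1940 μmol = 0.00194 mol.
Photon energy at 296 nm: hc/λ = (6.626×10⁻³⁴)(2.998×10⁸)/(296×10⁻⁹) = 6.711×10⁻¹⁹ J.
Energy delivered: (1.92 W)(888 s) = 1705 J.
Photons incident: 1705 / 6.711×10⁻¹⁹ = 2.541×10²¹, i.e. 2.541×10²¹/6.022×10²³ = 0.004220 mol.
Fraction absorbed: 1 − 10^(−1.39) = 0.9593.
Photons absorbed: 0.9593 × 0.004220 = 0.004048 mol.
Φ = 0.00194 mol / 0.004048 mol photons = 0.48.

Φ = 0.48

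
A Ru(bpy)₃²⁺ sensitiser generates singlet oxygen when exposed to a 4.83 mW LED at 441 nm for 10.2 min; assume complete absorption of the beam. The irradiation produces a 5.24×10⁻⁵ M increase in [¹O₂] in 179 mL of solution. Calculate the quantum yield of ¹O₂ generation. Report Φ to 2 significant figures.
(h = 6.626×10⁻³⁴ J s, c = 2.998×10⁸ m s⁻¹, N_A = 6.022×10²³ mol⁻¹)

Product: (5.24×10⁻⁵ M)(0.179 L) = 9.380×10⁻⁶ mol.
Photon energy at 441 nm: hc/λ = (6.626×10⁻³⁴)(2.998×10⁸)/(441×10⁻⁹) = 4.504×10⁻¹⁹ J.
Energy delivered: (4.83 mW)(612 s) = 2.956 J.
Photons incident: 2.956 / 4.504×10⁻¹⁹ = 6.563×10¹⁸, i.e. 6.563×10¹⁸/6.022×10²³ = 1.090×10⁻⁵ mol.
Φ = 9.380×10⁻⁶ mol / 1.090×10⁻⁵ mol photons = 0.86.

Φ = 0.86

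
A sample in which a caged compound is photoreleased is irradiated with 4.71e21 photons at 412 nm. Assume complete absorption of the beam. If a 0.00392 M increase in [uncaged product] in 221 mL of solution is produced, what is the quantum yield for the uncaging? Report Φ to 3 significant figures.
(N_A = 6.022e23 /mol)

Φ = 0.111

Product: (0.00392 M)(0.221 L) = 8.663e-4 mol.
Moles of photons: 4.71e21 / 6.022e23 = 0.007821 mol.
Φ = 8.663e-4 mol / 0.007821 mol photons = 0.111.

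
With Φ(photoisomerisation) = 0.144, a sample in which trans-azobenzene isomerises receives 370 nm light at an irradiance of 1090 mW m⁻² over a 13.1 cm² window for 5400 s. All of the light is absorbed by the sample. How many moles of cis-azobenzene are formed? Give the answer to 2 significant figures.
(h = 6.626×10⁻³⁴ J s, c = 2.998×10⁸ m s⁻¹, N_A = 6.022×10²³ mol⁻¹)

Photon energy at 370 nm: hc/λ = (6.626×10⁻³⁴)(2.998×10⁸)/(370×10⁻⁹) = 5.369×10⁻¹⁹ J.
Energy delivered: (1090 mW m⁻²)(13.1×10⁻⁴ m²)(5400 s) = 7.711 J.
Photons incident: 7.711 / 5.369×10⁻¹⁹ = 1.436×10¹⁹, i.e. 1.436×10¹⁹/6.022×10²³ = 2.385×10⁻⁵ mol.
Product: Φ × n_abs = 0.144 × 2.385×10⁻⁵ = 3.434×10⁻⁶ mol.

3.4×10⁻⁶ mol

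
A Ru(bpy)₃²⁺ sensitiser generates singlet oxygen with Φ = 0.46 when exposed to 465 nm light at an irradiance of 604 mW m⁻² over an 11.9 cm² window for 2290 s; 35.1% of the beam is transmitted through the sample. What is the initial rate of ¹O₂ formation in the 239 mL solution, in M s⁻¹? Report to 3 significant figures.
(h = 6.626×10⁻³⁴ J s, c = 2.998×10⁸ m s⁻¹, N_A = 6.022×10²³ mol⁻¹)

3.49×10⁻⁹ M s⁻¹

Photon energy at 465 nm: hc/λ = (6.626×10⁻³⁴)(2.998×10⁸)/(465×10⁻⁹) = 4.272×10⁻¹⁹ J.
Energy delivered: (604 mW m⁻²)(11.9×10⁻⁴ m²)(2290 s) = 1.646 J.
Photons incident: 1.646 / 4.272×10⁻¹⁹ = 3.853×10¹⁸, i.e. 3.853×10¹⁸/6.022×10²³ = 6.398×10⁻⁶ mol.
Fraction absorbed: 1 − 35.1/100 = 0.6490.
Photons absorbed: 0.6490 × 6.398×10⁻⁶ = 4.152×10⁻⁶ mol.
Product formed: 0.46 × 4.152×10⁻⁶ = 1.910×10⁻⁶ mol.
Rate: 1.910×10⁻⁶ mol / (2290 s × 0.239 L) = 3.49×10⁻⁹ M s⁻¹.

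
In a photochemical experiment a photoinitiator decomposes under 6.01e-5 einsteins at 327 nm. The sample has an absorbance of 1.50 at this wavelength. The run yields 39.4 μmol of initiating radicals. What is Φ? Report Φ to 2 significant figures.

Φ = 0.68

Product: 39.4 μmol = 3.94e-5 mol.
Fraction absorbed: 1 − 10^(−1.50) = 0.9684.
Photons absorbed: 0.9684 × 6.01e-5 = 5.820e-5 mol.
Φ = 3.94e-5 mol / 5.820e-5 mol photons = 0.68.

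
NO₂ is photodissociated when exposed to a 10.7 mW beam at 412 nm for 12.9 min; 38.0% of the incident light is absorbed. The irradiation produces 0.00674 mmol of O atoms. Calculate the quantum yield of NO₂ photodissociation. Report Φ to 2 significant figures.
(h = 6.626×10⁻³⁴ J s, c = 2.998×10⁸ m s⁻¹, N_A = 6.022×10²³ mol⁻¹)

Φ = 0.62

Product: 0.00674 mmol = 6.74×10⁻⁶ mol.
Photon energy at 412 nm: hc/λ = (6.626×10⁻³⁴)(2.998×10⁸)/(412×10⁻⁹) = 4.822×10⁻¹⁹ J.
Energy delivered: (10.7 mW)(774 s) = 8.282 J.
Photons incident: 8.282 / 4.822×10⁻¹⁹ = 1.718×10¹⁹, i.e. 1.718×10¹⁹/6.022×10²³ = 2.853×10⁻⁵ mol.
Photons absorbed: 0.380 × 2.853×10⁻⁵ = 1.084×10⁻⁵ mol.
Φ = 6.74×10⁻⁶ mol / 1.084×10⁻⁵ mol photons = 0.62.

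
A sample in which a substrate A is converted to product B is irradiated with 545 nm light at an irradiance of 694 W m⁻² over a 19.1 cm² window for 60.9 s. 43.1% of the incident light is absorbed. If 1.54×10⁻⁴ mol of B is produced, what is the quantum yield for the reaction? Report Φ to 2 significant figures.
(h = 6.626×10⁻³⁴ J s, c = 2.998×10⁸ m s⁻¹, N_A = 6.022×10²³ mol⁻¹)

Φ = 0.97

Photon energy at 545 nm: hc/λ = (6.626×10⁻³⁴)(2.998×10⁸)/(545×10⁻⁹) = 3.645×10⁻¹⁹ J.
Energy delivered: (694 W m⁻²)(19.1×10⁻⁴ m²)(60.9 s) = 80.73 J.
Photons incident: 80.73 / 3.645×10⁻¹⁹ = 2.215×10²⁰, i.e. 2.215×10²⁰/6.022×10²³ = 3.678×10⁻⁴ mol.
Photons absorbed: 0.431 × 3.678×10⁻⁴ = 1.585×10⁻⁴ mol.
Φ = 1.54×10⁻⁴ mol / 1.585×10⁻⁴ mol photons = 0.97.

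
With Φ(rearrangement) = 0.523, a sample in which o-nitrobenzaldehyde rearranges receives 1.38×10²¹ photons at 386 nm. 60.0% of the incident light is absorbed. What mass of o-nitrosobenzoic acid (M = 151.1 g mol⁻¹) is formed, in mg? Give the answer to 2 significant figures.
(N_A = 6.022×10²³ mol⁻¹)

110 mg

Moles of photons: 1.38×10²¹ / 6.022×10²³ = 0.002292 mol.
Photons absorbed: 0.600 × 0.002292 = 0.001375 mol.
Product: Φ × n_abs = 0.523 × 0.001375 = 7.191×10⁻⁴ mol.
Mass: 7.191×10⁻⁴ × 151.1 = 0.1087 g = 110 mg.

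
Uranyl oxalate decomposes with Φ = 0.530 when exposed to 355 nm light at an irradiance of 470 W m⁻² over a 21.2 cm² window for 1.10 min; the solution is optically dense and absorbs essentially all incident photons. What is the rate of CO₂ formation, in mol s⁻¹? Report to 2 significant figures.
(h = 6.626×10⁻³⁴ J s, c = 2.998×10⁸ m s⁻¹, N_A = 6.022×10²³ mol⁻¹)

1.6×10⁻⁶ mol s⁻¹

Photon energy at 355 nm: hc/λ = (6.626×10⁻³⁴)(2.998×10⁸)/(355×10⁻⁹) = 5.596×10⁻¹⁹ J.
Energy delivered: (470 W m⁻²)(21.2×10⁻⁴ m²)(66 s) = 65.76 J.
Photons incident: 65.76 / 5.596×10⁻¹⁹ = 1.175×10²⁰, i.e. 1.175×10²⁰/6.022×10²³ = 1.951×10⁻⁴ mol.
Product formed: 0.530 × 1.951×10⁻⁴ = 1.034×10⁻⁴ mol.
Rate: 1.034×10⁻⁴ / 66 s = 1.6×10⁻⁶ mol s⁻¹.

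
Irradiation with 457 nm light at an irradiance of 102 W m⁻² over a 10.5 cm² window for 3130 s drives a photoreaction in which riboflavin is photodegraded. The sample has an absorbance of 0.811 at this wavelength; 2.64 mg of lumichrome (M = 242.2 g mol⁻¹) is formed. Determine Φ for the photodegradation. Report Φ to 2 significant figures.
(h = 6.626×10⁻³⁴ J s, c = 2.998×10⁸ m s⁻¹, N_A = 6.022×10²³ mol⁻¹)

Product: 2.64 mg / 242.2 g mol⁻¹ = 1.090×10⁻⁵ mol.
Photon energy at 457 nm: hc/λ = (6.626×10⁻³⁴)(2.998×10⁸)/(457×10⁻⁹) = 4.347×10⁻¹⁹ J.
Energy delivered: (102 W m⁻²)(10.5×10⁻⁴ m²)(3130 s) = 335.2 J.
Photons incident: 335.2 / 4.347×10⁻¹⁹ = 7.711×10²⁰, i.e. 7.711×10²⁰/6.022×10²³ = 0.001280 mol.
Fraction absorbed: 1 − 10^(−0.811) = 0.8455.
Photons absorbed: 0.8455 × 0.001280 = 0.001082 mol.
Φ = 1.090×10⁻⁵ mol / 0.001082 mol photons = 0.010.

Φ = 0.010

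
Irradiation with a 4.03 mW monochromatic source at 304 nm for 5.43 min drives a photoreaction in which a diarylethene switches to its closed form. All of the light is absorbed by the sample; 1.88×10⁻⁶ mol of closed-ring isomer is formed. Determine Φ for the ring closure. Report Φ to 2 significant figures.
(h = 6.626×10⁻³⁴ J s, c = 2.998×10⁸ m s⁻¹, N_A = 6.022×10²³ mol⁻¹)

Φ = 0.56

Photon energy at 304 nm: hc/λ = (6.626×10⁻³⁴)(2.998×10⁸)/(304×10⁻⁹) = 6.534×10⁻¹⁹ J.
Energy delivered: (4.03 mW)(325.8 s) = 1.313 J.
Photons incident: 1.313 / 6.534×10⁻¹⁹ = 2.009×10¹⁸, i.e. 2.009×10¹⁸/6.022×10²³ = 3.336×10⁻⁶ mol.
Φ = 1.88×10⁻⁶ mol / 3.336×10⁻⁶ mol photons = 0.56.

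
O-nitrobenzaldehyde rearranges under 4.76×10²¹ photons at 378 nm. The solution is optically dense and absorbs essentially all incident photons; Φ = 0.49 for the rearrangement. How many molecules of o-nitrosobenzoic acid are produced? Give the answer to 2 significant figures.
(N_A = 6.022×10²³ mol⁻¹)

Moles of photons: 4.76×10²¹ / 6.022×10²³ = 0.007904 mol.
Product: Φ × n_abs = 0.49 × 0.007904 = 0.003873 mol.
As a count: 0.003873 × 6.022×10²³ = 2.3×10²¹.

2.3×10²¹ molecules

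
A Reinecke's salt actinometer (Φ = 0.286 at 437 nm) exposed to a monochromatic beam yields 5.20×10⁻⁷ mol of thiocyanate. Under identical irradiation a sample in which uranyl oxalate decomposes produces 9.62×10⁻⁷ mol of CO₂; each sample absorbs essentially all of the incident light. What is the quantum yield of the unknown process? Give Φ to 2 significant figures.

Photons absorbed by the actinometer: 5.20×10⁻⁷ / 0.286 = 1.818×10⁻⁶ mol.
Φ(unknown) = 9.62×10⁻⁷ / 1.818×10⁻⁶ = 0.53.

Φ = 0.53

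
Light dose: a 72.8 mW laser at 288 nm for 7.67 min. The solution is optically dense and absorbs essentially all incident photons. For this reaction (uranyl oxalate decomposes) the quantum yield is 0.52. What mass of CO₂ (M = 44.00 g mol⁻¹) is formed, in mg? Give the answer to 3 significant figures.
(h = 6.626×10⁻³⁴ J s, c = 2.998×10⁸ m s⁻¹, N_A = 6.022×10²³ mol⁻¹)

1.85 mg

Photon energy at 288 nm: hc/λ = (6.626×10⁻³⁴)(2.998×10⁸)/(288×10⁻⁹) = 6.897×10⁻¹⁹ J.
Energy delivered: (72.8 mW)(460.2 s) = 33.50 J.
Photons incident: 33.50 / 6.897×10⁻¹⁹ = 4.857×10¹⁹, i.e. 4.857×10¹⁹/6.022×10²³ = 8.065×10⁻⁵ mol.
Product: Φ × n_abs = 0.52 × 8.065×10⁻⁵ = 4.194×10⁻⁵ mol.
Mass: 4.194×10⁻⁵ × 44.00 = 0.001845 g = 1.85 mg.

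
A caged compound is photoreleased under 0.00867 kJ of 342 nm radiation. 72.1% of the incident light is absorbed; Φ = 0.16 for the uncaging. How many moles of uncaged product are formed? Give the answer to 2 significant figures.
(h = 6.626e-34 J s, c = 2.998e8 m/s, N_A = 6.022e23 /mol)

Photon energy at 342 nm: hc/λ = (6.626e-34)(2.998e8)/(342e-9) = 5.808e-19 J.
Incident energy: 0.00867 kJ = 8.67 J.
Photons incident: 8.67 / 5.808e-19 = 1.493e19, i.e. 1.493e19/6.022e23 = 2.479e-5 mol.
Photons absorbed: 0.721 × 2.479e-5 = 1.787e-5 mol.
Product: Φ × n_abs = 0.16 × 1.787e-5 = 2.859e-6 mol.

2.9e-6 mol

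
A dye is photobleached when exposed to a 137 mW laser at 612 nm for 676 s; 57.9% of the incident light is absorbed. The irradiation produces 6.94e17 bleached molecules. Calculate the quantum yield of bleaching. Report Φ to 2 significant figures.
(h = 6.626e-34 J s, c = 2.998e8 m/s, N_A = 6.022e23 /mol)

Φ = 0.0042

Product: 6.94e17 / 6.022e23 = 1.152e-6 mol.
Photon energy at 612 nm: hc/λ = (6.626e-34)(2.998e8)/(612e-9) = 3.246e-19 J.
Energy delivered: (137 mW)(676 s) = 92.61 J.
Photons incident: 92.61 / 3.246e-19 = 2.853e20, i.e. 2.853e20/6.022e23 = 4.738e-4 mol.
Photons absorbed: 0.579 × 4.738e-4 = 2.743e-4 mol.
Φ = 1.152e-6 mol / 2.743e-4 mol photons = 0.0042.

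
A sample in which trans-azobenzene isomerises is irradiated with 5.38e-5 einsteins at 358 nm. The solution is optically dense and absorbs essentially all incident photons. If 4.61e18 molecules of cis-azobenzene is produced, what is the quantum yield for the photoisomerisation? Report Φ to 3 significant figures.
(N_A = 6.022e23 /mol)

Φ = 0.142

Product: 4.61e18 / 6.022e23 = 7.655e-6 mol.
Φ = 7.655e-6 mol / 5.38e-5 mol photons = 0.142.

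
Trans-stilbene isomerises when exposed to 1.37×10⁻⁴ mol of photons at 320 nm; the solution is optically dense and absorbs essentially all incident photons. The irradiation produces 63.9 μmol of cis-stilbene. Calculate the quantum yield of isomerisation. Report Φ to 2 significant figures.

Φ = 0.47

Product: 63.9 μmol = 6.39×10⁻⁵ mol.
Φ = 6.39×10⁻⁵ mol / 1.37×10⁻⁴ mol photons = 0.47.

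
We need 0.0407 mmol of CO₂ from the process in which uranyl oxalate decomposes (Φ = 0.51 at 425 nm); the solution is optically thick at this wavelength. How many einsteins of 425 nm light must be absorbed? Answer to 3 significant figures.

7.98×10⁻⁵ einstein

Product: 0.0407 mmol = 4.07×10⁻⁵ mol.
Photons that must be absorbed: 4.07×10⁻⁵ / 0.51 = 7.980×10⁻⁵ mol.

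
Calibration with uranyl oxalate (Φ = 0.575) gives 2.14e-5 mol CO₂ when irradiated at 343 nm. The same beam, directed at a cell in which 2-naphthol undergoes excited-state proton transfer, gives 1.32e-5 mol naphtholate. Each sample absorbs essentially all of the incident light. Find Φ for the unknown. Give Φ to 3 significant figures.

Φ = 0.355

Photons absorbed by the actinometer: 2.14e-5 / 0.575 = 3.722e-5 mol.
Φ(unknown) = 1.32e-5 / 3.722e-5 = 0.355.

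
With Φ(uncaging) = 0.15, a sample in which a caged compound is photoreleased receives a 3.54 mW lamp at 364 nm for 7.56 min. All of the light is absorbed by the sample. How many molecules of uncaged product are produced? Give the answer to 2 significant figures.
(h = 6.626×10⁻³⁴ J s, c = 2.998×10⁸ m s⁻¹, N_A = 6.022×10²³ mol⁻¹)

Photon energy at 364 nm: hc/λ = (6.626×10⁻³⁴)(2.998×10⁸)/(364×10⁻⁹) = 5.457×10⁻¹⁹ J.
Energy delivered: (3.54 mW)(453.6 s) = 1.606 J.
Photons incident: 1.606 / 5.457×10⁻¹⁹ = 2.943×10¹⁸, i.e. 2.943×10¹⁸/6.022×10²³ = 4.887×10⁻⁶ mol.
Product: Φ × n_abs = 0.15 × 4.887×10⁻⁶ = 7.331×10⁻⁷ mol.
As a count: 7.331×10⁻⁷ × 6.022×10²³ = 4.4×10¹⁷.

4.4×10¹⁷ molecules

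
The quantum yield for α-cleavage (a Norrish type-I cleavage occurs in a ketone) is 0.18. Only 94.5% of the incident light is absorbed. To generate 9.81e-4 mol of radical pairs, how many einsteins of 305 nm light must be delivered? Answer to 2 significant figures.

0.0058 einstein

Photons that must be absorbed: 9.81e-4 / 0.18 = 0.005450 mol.
Incident photons needed: 0.005450 / 0.945 = 0.005767 mol.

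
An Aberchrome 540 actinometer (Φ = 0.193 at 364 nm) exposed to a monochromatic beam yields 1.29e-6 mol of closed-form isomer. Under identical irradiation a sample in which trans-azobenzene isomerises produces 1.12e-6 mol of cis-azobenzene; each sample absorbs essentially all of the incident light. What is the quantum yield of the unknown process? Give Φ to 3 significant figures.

Φ = 0.168

Photons absorbed by the actinometer: 1.29e-6 / 0.193 = 6.684e-6 mol.
Φ(unknown) = 1.12e-6 / 6.684e-6 = 0.168.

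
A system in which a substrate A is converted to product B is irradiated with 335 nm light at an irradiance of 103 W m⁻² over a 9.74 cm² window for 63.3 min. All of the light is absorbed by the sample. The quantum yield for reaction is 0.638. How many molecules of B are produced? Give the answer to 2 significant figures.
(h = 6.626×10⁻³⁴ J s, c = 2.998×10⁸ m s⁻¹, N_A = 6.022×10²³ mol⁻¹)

Photon energy at 335 nm: hc/λ = (6.626×10⁻³⁴)(2.998×10⁸)/(335×10⁻⁹) = 5.930×10⁻¹⁹ J.
Energy delivered: (103 W m⁻²)(9.74×10⁻⁴ m²)(3798 s) = 381.0 J.
Photons incident: 381.0 / 5.930×10⁻¹⁹ = 6.425×10²⁰, i.e. 6.425×10²⁰/6.022×10²³ = 0.001067 mol.
Product: Φ × n_abs = 0.638 × 0.001067 = 6.807×10⁻⁴ mol.
As a count: 6.807×10⁻⁴ × 6.022×10²³ = 4.1×10²⁰.

4.1×10²⁰ molecules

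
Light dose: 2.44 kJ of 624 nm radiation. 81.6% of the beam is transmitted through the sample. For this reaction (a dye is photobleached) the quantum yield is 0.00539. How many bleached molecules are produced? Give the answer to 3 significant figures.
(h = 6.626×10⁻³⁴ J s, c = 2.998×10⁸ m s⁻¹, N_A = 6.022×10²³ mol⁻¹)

7.60×10¹⁸ bleached molecules

Photon energy at 624 nm: hc/λ = (6.626×10⁻³⁴)(2.998×10⁸)/(624×10⁻⁹) = 3.183×10⁻¹⁹ J.
Incident energy: 2.44 kJ = 2440 J.
Photons incident: 2440 / 3.183×10⁻¹⁹ = 7.666×10²¹, i.e. 7.666×10²¹/6.022×10²³ = 0.01273 mol.
Fraction absorbed: 1 − 81.6/100 = 0.1840.
Photons absorbed: 0.1840 × 0.01273 = 0.002342 mol.
Product: Φ × n_abs = 0.00539 × 0.002342 = 1.262×10⁻⁵ mol.
As a count: 1.262×10⁻⁵ × 6.022×10²³ = 7.60×10¹⁸.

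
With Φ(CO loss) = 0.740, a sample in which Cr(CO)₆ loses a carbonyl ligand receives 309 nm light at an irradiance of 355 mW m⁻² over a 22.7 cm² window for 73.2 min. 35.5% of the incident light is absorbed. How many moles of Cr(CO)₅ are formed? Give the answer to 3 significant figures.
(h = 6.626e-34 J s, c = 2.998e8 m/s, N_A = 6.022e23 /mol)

2.40e-6 mol

Photon energy at 309 nm: hc/λ = (6.626e-34)(2.998e8)/(309e-9) = 6.429e-19 J.
Energy delivered: (355 mW m⁻²)(22.7e-4 m²)(4392 s) = 3.539 J.
Photons incident: 3.539 / 6.429e-19 = 5.505e18, i.e. 5.505e18/6.022e23 = 9.141e-6 mol.
Photons absorbed: 0.355 × 9.141e-6 = 3.245e-6 mol.
Product: Φ × n_abs = 0.740 × 3.245e-6 = 2.401e-6 mol.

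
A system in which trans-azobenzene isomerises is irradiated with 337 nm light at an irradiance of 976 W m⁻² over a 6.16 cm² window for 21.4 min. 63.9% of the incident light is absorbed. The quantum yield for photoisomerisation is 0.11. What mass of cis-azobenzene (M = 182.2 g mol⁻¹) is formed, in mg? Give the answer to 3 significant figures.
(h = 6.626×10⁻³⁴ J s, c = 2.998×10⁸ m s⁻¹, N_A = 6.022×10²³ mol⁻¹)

27.9 mg

Photon energy at 337 nm: hc/λ = (6.626×10⁻³⁴)(2.998×10⁸)/(337×10⁻⁹) = 5.895×10⁻¹⁹ J.
Energy delivered: (976 W m⁻²)(6.16×10⁻⁴ m²)(1284 s) = 772.0 J.
Photons incident: 772.0 / 5.895×10⁻¹⁹ = 1.310×10²¹, i.e. 1.310×10²¹/6.022×10²³ = 0.002175 mol.
Photons absorbed: 0.639 × 0.002175 = 0.001390 mol.
Product: Φ × n_abs = 0.11 × 0.001390 = 1.529×10⁻⁴ mol.
Mass: 1.529×10⁻⁴ × 182.2 = 0.02786 g = 27.9 mg.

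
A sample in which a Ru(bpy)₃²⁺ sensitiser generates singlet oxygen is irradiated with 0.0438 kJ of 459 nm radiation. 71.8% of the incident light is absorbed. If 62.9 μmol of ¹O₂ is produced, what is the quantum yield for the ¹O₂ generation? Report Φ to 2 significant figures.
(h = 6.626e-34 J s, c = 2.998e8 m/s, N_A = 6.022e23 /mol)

Φ = 0.52

Product: 62.9 μmol = 6.29e-5 mol.
Photon energy at 459 nm: hc/λ = (6.626e-34)(2.998e8)/(459e-9) = 4.328e-19 J.
Incident energy: 0.0438 kJ = 43.8 J.
Photons incident: 43.8 / 4.328e-19 = 1.012e20, i.e. 1.012e20/6.022e23 = 1.681e-4 mol.
Photons absorbed: 0.718 × 1.681e-4 = 1.207e-4 mol.
Φ = 6.29e-5 mol / 1.207e-4 mol photons = 0.52.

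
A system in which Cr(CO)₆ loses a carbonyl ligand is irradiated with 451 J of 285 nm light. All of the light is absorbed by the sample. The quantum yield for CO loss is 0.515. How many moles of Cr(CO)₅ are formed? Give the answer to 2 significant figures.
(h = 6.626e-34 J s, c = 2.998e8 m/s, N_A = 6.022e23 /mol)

Photon energy at 285 nm: hc/λ = (6.626e-34)(2.998e8)/(285e-9) = 6.970e-19 J.
Photons incident: 451 / 6.970e-19 = 6.471e20, i.e. 6.471e20/6.022e23 = 0.001075 mol.
Product: Φ × n_abs = 0.515 × 0.001075 = 5.536e-4 mol.

5.5e-4 mol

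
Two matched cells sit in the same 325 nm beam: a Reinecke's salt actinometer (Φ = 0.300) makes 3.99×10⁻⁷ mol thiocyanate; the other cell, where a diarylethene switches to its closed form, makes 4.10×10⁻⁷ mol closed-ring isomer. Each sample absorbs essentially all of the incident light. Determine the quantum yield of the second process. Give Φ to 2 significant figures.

Photons absorbed by the actinometer: 3.99×10⁻⁷ / 0.300 = 1.330×10⁻⁶ mol.
Φ(unknown) = 4.10×10⁻⁷ / 1.330×10⁻⁶ = 0.31.

Φ = 0.31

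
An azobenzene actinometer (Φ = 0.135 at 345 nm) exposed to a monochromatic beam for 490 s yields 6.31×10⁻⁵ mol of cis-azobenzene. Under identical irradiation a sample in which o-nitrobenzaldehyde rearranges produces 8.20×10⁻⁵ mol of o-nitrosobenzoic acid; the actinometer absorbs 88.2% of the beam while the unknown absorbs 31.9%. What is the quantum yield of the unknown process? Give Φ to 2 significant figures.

Φ = 0.49

Photons absorbed by the actinometer: 6.31×10⁻⁵ / 0.135 = 4.674×10⁻⁴ mol.
Incident flux: 4.674×10⁻⁴ / 0.882 = 5.299×10⁻⁴ einstein.
Absorbed by unknown: 0.319 × 5.299×10⁻⁴ = 1.690×10⁻⁴ mol.
Φ(unknown) = 8.20×10⁻⁵ / 1.690×10⁻⁴ = 0.49.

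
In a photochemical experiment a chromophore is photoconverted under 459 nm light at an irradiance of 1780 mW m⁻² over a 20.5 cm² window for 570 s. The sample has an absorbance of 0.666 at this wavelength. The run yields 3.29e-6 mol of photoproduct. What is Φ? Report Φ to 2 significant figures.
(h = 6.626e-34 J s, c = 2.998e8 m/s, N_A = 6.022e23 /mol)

Photon energy at 459 nm: hc/λ = (6.626e-34)(2.998e8)/(459e-9) = 4.328e-19 J.
Energy delivered: (1780 mW m⁻²)(20.5e-4 m²)(570 s) = 2.080 J.
Photons incident: 2.080 / 4.328e-19 = 4.806e18, i.e. 4.806e18/6.022e23 = 7.981e-6 mol.
Fraction absorbed: 1 − 10^(−0.666) = 0.7842.
Photons absorbed: 0.7842 × 7.981e-6 = 6.259e-6 mol.
Φ = 3.29e-6 mol / 6.259e-6 mol photons = 0.53.

Φ = 0.53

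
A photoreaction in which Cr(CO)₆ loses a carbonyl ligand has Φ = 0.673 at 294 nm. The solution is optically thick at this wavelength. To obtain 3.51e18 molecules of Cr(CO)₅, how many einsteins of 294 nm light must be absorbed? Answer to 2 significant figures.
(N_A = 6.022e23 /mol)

Product: 3.51e18 / 6.022e23 = 5.829e-6 mol.
Photons that must be absorbed: 5.829e-6 / 0.673 = 8.661e-6 mol.

8.7e-6 einstein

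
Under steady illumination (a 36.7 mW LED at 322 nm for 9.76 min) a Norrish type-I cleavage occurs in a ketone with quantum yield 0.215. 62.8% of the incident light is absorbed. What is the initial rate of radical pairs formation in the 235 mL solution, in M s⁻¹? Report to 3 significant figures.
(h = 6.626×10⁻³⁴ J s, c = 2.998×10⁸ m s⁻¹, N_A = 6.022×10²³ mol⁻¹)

Photon energy at 322 nm: hc/λ = (6.626×10⁻³⁴)(2.998×10⁸)/(322×10⁻⁹) = 6.169×10⁻¹⁹ J.
Energy delivered: (36.7 mW)(585.6 s) = 21.49 J.
Photons incident: 21.49 / 6.169×10⁻¹⁹ = 3.484×10¹⁹, i.e. 3.484×10¹⁹/6.022×10²³ = 5.785×10⁻⁵ mol.
Photons absorbed: 0.628 × 5.785×10⁻⁵ = 3.633×10⁻⁵ mol.
Product formed: 0.215 × 3.633×10⁻⁵ = 7.811×10⁻⁶ mol.
Rate: 7.811×10⁻⁶ mol / (585.6 s × 0.235 L) = 5.68×10⁻⁸ M s⁻¹.

5.68×10⁻⁸ M s⁻¹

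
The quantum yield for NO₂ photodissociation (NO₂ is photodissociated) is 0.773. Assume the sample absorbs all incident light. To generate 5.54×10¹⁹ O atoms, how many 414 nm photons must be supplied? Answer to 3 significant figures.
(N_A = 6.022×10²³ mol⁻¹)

Product: 5.54×10¹⁹ / 6.022×10²³ = 9.200×10⁻⁵ mol.
Photons that must be absorbed: 9.200×10⁻⁵ / 0.773 = 1.190×10⁻⁴ mol.
Photon count: 1.190×10⁻⁴ × 6.022×10²³ = 7.17×10¹⁹.

7.17×10¹⁹ photons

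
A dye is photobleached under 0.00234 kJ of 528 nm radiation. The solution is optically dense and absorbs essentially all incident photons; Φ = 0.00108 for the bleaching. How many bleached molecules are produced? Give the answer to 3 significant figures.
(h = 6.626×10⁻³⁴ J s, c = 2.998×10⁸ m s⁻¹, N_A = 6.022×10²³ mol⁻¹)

6.72×10¹⁵ bleached molecules

Photon energy at 528 nm: hc/λ = (6.626×10⁻³⁴)(2.998×10⁸)/(528×10⁻⁹) = 3.762×10⁻¹⁹ J.
Incident energy: 0.00234 kJ = 2.34 J.
Photons incident: 2.34 / 3.762×10⁻¹⁹ = 6.220×10¹⁸, i.e. 6.220×10¹⁸/6.022×10²³ = 1.033×10⁻⁵ mol.
Product: Φ × n_abs = 0.00108 × 1.033×10⁻⁵ = 1.116×10⁻⁸ mol.
As a count: 1.116×10⁻⁸ × 6.022×10²³ = 6.72×10¹⁵.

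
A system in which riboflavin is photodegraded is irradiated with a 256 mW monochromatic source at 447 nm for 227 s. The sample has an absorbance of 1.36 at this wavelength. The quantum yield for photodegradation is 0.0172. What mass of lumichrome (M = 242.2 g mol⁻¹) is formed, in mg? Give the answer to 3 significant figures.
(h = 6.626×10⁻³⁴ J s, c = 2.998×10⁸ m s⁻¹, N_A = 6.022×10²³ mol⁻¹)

0.865 mg

Photon energy at 447 nm: hc/λ = (6.626×10⁻³⁴)(2.998×10⁸)/(447×10⁻⁹) = 4.444×10⁻¹⁹ J.
Energy delivered: (256 mW)(227 s) = 58.11 J.
Photons incident: 58.11 / 4.444×10⁻¹⁹ = 1.308×10²⁰, i.e. 1.308×10²⁰/6.022×10²³ = 2.172×10⁻⁴ mol.
Fraction absorbed: 1 − 10^(−1.36) = 0.9563.
Photons absorbed: 0.9563 × 2.172×10⁻⁴ = 2.077×10⁻⁴ mol.
Product: Φ × n_abs = 0.0172 × 2.077×10⁻⁴ = 3.572×10⁻⁶ mol.
Mass: 3.572×10⁻⁶ × 242.2 = 8.651×10⁻⁴ g = 0.865 mg.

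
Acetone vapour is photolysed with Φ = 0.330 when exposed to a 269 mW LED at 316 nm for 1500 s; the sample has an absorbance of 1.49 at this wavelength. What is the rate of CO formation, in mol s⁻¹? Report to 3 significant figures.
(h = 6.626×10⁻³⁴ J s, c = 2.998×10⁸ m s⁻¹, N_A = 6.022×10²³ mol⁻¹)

Photon energy at 316 nm: hc/λ = (6.626×10⁻³⁴)(2.998×10⁸)/(316×10⁻⁹) = 6.286×10⁻¹⁹ J.
Energy delivered: (269 mW)(1500 s) = 403.5 J.
Photons incident: 403.5 / 6.286×10⁻¹⁹ = 6.419×10²⁰, i.e. 6.419×10²⁰/6.022×10²³ = 0.001066 mol.
Fraction absorbed: 1 − 10^(−1.49) = 0.9676.
Photons absorbed: 0.9676 × 0.001066 = 0.001031 mol.
Product formed: 0.330 × 0.001031 = 3.402×10⁻⁴ mol.
Rate: 3.402×10⁻⁴ / 1500 s = 2.27×10⁻⁷ mol s⁻¹.

2.27×10⁻⁷ mol s⁻¹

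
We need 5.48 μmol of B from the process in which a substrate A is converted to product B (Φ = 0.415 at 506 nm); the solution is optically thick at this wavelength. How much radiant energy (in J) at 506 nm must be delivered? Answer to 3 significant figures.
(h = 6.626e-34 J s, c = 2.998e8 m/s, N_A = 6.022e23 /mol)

3.12 J

Product: 5.48 μmol = 5.48e-6 mol.
Photons that must be absorbed: 5.48e-6 / 0.415 = 1.320e-5 mol.
Photon energy: hc/λ = 3.926e-19 J; per mole, 2.364e5 J mol⁻¹.
Energy required: 1.320e-5 × 2.364e5 = 3.12 J.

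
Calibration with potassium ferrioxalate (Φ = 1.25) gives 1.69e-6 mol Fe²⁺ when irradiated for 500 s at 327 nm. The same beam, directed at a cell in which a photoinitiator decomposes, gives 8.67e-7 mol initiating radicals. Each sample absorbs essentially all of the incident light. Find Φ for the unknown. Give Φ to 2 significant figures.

Φ = 0.64

Photons absorbed by the actinometer: 1.69e-6 / 1.25 = 1.352e-6 mol.
Φ(unknown) = 8.67e-7 / 1.352e-6 = 0.64.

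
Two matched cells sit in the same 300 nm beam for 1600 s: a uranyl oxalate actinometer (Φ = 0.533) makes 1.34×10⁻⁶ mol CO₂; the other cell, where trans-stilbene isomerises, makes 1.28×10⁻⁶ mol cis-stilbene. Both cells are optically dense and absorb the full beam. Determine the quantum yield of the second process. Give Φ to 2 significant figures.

Photons absorbed by the actinometer: 1.34×10⁻⁶ / 0.533 = 2.514×10⁻⁶ mol.
Φ(unknown) = 1.28×10⁻⁶ / 2.514×10⁻⁶ = 0.51.

Φ = 0.51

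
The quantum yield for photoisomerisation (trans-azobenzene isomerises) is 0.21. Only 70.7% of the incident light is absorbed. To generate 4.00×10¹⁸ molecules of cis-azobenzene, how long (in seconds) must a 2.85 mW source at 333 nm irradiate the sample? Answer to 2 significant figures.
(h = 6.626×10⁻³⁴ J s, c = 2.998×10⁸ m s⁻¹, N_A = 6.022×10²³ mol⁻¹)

t ≈ 5600 s

Product: 4.00×10¹⁸ / 6.022×10²³ = 6.642×10⁻⁶ mol.
Photons that must be absorbed: 6.642×10⁻⁶ / 0.21 = 3.163×10⁻⁵ mol.
Incident photons needed: 3.163×10⁻⁵ / 0.707 = 4.474×10⁻⁵ mol.
Photon energy: hc/λ = 5.965×10⁻¹⁹ J; per mole, 3.592×10⁵ J mol⁻¹.
Energy required: 4.474×10⁻⁵ × 3.592×10⁵ = 16.07 J.
Time: 16.07 J / 0.00285 W = 5600 s.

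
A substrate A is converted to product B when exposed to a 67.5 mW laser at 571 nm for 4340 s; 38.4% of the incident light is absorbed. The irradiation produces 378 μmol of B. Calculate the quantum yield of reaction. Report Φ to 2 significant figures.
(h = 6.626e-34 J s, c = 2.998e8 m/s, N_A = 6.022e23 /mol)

Φ = 0.70

Product: 378 μmol = 3.78e-4 mol.
Photon energy at 571 nm: hc/λ = (6.626e-34)(2.998e8)/(571e-9) = 3.479e-19 J.
Energy delivered: (67.5 mW)(4340 s) = 293.0 J.
Photons incident: 293.0 / 3.479e-19 = 8.422e20, i.e. 8.422e20/6.022e23 = 0.001399 mol.
Photons absorbed: 0.384 × 0.001399 = 5.372e-4 mol.
Φ = 3.78e-4 mol / 5.372e-4 mol photons = 0.70.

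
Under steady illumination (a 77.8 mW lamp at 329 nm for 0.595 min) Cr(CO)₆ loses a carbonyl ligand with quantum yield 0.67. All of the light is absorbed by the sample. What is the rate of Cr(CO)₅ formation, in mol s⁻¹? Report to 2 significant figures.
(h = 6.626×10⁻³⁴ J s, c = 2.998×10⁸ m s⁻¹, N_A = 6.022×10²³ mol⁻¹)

1.4×10⁻⁷ mol s⁻¹

Photon energy at 329 nm: hc/λ = (6.626×10⁻³⁴)(2.998×10⁸)/(329×10⁻⁹) = 6.038×10⁻¹⁹ J.
Energy delivered: (77.8 mW)(35.7 s) = 2.777 J.
Photons incident: 2.777 / 6.038×10⁻¹⁹ = 4.599×10¹⁸, i.e. 4.599×10¹⁸/6.022×10²³ = 7.637×10⁻⁶ mol.
Product formed: 0.67 × 7.637×10⁻⁶ = 5.117×10⁻⁶ mol.
Rate: 5.117×10⁻⁶ / 35.7 s = 1.4×10⁻⁷ mol s⁻¹.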